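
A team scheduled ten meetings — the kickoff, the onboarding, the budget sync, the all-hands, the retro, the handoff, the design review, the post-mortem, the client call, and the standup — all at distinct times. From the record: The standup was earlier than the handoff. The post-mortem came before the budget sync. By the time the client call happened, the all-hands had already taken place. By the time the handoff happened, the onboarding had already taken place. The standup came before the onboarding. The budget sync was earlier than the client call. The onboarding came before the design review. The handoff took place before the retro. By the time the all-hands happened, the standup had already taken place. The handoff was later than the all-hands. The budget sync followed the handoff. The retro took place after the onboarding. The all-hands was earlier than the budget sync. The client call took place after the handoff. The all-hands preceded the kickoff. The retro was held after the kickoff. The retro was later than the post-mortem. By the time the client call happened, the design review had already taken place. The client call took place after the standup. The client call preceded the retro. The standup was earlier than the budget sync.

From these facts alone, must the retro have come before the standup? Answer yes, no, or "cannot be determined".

Tracing the constraints gives the standup → the handoff → the retro, so the standup must come before the retro.
That means the retro cannot be before the standup.

no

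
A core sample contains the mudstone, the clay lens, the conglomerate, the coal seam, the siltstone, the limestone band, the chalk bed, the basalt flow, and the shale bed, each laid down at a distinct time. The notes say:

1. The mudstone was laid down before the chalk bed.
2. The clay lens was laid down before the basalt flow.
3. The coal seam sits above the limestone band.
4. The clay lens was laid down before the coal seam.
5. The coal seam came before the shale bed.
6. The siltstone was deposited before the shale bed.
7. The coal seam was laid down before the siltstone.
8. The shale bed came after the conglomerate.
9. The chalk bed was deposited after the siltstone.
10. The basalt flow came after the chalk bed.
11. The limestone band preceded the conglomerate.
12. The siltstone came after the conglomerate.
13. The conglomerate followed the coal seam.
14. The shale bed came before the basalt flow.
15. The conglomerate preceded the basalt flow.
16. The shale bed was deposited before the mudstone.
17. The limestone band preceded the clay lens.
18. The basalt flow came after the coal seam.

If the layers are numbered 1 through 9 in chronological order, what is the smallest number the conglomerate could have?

The clay lens, the coal seam, and the limestone band must all come before the conglomerate — 3 forced predecessors.
Nothing else is forced ahead of the conglomerate, so its earliest slot is position 3 + 1 = 4.

4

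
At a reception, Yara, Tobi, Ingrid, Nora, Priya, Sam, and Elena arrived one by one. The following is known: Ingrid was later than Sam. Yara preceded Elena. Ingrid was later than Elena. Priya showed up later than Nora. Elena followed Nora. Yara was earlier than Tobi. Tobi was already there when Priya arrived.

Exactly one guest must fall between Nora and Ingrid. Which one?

Elena

Tracing the constraints gives Nora → Elena → Ingrid, so Elena sits after Nora and before Ingrid.
No other guest is forced both after Nora and before Ingrid.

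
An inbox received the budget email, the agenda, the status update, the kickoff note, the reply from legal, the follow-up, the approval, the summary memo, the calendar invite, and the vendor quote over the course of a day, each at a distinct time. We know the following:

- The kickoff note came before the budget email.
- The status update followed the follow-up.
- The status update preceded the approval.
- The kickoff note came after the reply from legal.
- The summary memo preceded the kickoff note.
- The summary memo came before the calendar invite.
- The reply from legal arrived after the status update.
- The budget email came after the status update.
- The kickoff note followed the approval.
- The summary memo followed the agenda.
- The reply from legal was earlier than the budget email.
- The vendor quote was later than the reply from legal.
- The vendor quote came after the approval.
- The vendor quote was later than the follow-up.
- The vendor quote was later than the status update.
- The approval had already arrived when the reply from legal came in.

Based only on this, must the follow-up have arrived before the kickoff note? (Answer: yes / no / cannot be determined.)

Chain the constraints: the follow-up → the status update → the reply from legal → the kickoff note. Each link is directly stated, so the follow-up comes before the kickoff note.

yes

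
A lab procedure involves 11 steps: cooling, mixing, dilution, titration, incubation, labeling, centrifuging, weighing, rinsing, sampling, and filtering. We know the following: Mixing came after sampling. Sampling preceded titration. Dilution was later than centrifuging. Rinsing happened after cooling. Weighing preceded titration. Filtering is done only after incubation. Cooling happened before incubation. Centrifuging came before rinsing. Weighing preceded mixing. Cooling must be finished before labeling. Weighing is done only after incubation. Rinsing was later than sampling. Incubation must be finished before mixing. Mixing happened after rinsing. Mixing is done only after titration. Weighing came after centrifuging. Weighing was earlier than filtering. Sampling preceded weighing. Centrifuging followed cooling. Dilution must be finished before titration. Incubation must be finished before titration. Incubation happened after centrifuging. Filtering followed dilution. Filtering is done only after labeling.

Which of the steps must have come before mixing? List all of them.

Directly stated before mixing: incubation, rinsing, sampling, titration, and weighing.
Centrifuging reaches mixing via centrifuging → weighing → mixing.
Cooling reaches mixing via cooling → incubation → mixing.
Dilution reaches mixing via dilution → titration → mixing.

centrifuging, cooling, dilution, incubation, rinsing, sampling, titration, weighing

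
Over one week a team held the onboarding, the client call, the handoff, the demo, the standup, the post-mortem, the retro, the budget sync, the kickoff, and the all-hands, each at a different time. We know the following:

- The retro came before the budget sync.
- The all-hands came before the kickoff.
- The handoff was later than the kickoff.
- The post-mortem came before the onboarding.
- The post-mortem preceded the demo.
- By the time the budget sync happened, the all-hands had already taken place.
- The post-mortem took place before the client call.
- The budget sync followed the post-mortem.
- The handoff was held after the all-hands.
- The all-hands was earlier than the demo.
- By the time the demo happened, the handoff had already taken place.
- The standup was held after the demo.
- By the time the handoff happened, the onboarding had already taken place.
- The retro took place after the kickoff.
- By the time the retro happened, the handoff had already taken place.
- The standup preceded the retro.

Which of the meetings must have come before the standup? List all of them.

Directly stated before the standup: the demo.
The all-hands reaches the standup via the all-hands → the demo → the standup.
The handoff reaches the standup via the handoff → the demo → the standup.
The kickoff reaches the standup via the kickoff → the handoff → the demo → the standup.
Likewise the onboarding and the post-mortem each reach the standup by chaining the stated constraints.
No chain forces the retro (or any of the others) ahead of the standup.

the all-hands, the demo, the handoff, the kickoff, the onboarding, the post-mortem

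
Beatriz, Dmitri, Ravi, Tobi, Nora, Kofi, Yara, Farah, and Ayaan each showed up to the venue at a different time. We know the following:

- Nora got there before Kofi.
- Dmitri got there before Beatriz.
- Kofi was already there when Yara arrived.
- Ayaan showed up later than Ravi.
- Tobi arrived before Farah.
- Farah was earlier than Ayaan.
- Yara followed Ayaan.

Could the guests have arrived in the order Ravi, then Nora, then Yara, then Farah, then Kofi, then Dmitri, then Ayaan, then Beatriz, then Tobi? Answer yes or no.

no

The constraints require Kofi before Yara, but in the proposed sequence Yara appears ahead of Kofi. That one violation is enough.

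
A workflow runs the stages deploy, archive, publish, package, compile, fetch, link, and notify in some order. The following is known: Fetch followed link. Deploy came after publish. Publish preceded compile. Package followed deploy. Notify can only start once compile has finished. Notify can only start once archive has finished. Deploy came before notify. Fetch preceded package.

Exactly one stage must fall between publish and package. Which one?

deploy

Tracing the constraints gives publish → deploy → package, so deploy sits after publish and before package.
No other stage is forced both after publish and before package.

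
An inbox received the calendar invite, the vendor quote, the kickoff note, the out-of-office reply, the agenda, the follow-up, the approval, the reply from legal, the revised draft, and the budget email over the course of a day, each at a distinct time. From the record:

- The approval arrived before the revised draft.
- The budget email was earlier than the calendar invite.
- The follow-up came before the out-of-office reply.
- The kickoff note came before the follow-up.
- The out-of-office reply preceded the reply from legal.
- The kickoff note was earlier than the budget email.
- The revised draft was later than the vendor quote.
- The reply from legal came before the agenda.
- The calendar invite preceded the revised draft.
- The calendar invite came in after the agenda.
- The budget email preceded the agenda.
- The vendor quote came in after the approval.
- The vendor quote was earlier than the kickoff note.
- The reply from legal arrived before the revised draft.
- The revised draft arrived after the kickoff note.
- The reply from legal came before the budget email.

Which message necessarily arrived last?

Every other message has a chain of constraints placing it before the revised draft, so the revised draft is last.

the revised draft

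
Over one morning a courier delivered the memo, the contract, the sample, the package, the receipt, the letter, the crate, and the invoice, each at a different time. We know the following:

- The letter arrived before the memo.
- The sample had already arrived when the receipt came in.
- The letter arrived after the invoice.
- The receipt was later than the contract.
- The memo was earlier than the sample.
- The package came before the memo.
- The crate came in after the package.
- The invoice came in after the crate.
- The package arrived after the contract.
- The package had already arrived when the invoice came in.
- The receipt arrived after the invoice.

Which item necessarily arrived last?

Every other item has a chain of constraints placing it before the receipt, so the receipt is last.

the receipt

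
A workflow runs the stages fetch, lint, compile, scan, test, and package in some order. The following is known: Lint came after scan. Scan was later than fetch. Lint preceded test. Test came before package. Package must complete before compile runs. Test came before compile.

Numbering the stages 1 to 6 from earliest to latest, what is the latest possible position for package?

Package must come before compile — 1 stage forced after it.
Everything else can be placed before package in some valid order, so package can sit as late as position 6 − 1 = 5.

5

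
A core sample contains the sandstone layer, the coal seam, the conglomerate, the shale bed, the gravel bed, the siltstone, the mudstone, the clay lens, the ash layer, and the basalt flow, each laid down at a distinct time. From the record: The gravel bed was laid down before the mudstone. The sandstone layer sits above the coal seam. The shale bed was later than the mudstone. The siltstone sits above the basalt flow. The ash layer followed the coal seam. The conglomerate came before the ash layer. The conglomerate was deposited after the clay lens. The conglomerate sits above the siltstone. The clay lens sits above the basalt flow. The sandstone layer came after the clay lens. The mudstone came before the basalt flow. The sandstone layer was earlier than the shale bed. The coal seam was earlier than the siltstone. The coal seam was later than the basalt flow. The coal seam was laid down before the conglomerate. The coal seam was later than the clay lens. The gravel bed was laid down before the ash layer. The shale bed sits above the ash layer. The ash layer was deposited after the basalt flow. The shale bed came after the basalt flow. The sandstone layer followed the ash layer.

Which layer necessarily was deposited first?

The gravel bed has a chain of constraints placing it before every other layer, so the gravel bed must be first.

the gravel bed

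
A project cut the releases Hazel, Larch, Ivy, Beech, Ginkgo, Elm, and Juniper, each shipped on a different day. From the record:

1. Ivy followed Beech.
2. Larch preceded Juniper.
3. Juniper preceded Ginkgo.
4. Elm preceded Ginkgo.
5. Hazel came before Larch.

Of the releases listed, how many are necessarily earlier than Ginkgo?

Directly stated before Ginkgo: Elm and Juniper.
Hazel reaches Ginkgo via Hazel → Larch → Juniper → Ginkgo.
Larch reaches Ginkgo via Larch → Juniper → Ginkgo.
No chain forces Beech (or any of the others) ahead of Ginkgo.
That's Elm, Hazel, Juniper, and Larch — 4 in all.

4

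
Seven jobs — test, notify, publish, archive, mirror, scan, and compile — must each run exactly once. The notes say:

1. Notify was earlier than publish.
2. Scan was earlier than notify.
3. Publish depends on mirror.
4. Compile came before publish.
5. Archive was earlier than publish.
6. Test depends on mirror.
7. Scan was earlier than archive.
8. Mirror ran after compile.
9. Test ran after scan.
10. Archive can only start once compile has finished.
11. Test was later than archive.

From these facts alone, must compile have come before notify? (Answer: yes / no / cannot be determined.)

cannot be determined

No chain of stated constraints runs from compile to notify, and none runs from notify to compile either.
So the relative order of compile and notify is not fixed by the given facts.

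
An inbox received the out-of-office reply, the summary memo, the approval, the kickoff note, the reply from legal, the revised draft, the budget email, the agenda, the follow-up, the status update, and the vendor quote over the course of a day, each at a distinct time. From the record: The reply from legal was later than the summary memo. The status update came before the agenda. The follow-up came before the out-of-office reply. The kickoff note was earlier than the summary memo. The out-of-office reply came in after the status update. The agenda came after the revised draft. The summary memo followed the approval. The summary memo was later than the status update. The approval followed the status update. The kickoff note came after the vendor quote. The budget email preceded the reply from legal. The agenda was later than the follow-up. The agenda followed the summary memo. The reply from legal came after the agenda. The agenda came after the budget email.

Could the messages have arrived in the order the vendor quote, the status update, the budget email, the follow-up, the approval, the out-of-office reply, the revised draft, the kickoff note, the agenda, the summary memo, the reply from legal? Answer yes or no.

no

The constraints require the summary memo before the agenda, but in the proposed sequence the agenda appears ahead of the summary memo. That one violation is enough.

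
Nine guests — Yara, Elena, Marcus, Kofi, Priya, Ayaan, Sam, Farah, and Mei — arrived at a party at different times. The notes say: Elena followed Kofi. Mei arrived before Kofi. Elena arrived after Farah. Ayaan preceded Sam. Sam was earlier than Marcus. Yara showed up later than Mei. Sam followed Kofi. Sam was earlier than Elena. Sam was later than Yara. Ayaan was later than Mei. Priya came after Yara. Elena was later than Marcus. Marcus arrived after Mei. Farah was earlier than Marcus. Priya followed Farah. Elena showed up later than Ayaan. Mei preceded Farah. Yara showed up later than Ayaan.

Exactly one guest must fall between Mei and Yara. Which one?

Ayaan

Tracing the constraints gives Mei → Ayaan → Yara, so Ayaan sits after Mei and before Yara.
No other guest is forced both after Mei and before Yara.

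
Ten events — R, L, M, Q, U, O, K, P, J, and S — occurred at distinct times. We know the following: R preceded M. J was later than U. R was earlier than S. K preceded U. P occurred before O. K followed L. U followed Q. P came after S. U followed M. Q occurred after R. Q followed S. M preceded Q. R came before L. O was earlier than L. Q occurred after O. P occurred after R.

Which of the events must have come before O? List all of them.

Directly stated before O: P.
R reaches O via R → P → O.
S reaches O via S → P → O.

P, R, S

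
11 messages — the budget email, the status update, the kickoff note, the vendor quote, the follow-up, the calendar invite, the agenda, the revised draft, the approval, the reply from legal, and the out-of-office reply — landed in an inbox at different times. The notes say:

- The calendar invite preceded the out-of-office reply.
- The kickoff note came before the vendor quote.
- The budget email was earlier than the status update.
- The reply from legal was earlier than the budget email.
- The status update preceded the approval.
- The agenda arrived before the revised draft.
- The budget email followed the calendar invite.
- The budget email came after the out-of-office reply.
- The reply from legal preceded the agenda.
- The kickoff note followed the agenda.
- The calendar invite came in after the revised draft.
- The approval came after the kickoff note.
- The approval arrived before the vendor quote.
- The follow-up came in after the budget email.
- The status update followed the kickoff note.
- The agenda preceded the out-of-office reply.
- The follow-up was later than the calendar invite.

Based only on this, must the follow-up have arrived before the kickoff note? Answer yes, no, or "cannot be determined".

cannot be determined

No chain of stated constraints runs from the follow-up to the kickoff note, and none runs from the kickoff note to the follow-up either.
So the relative order of the follow-up and the kickoff note is not fixed by the given facts.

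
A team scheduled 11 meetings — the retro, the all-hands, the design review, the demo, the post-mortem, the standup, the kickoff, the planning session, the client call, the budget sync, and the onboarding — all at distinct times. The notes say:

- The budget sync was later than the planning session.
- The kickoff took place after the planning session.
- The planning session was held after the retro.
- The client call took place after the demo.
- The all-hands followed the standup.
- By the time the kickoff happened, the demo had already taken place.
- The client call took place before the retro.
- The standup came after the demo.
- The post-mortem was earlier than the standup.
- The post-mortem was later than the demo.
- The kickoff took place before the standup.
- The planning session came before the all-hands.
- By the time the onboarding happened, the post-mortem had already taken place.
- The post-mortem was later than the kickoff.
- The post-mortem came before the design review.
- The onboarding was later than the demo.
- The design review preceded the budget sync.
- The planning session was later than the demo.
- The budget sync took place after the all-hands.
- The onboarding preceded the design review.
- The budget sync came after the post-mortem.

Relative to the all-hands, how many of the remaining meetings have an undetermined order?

2

Forced before the all-hands: the client call, the demo, the kickoff, the planning session, the post-mortem, the retro, and the standup; forced after the all-hands: the budget sync.
That leaves the design review and the onboarding with no forced order relative to the all-hands — 2.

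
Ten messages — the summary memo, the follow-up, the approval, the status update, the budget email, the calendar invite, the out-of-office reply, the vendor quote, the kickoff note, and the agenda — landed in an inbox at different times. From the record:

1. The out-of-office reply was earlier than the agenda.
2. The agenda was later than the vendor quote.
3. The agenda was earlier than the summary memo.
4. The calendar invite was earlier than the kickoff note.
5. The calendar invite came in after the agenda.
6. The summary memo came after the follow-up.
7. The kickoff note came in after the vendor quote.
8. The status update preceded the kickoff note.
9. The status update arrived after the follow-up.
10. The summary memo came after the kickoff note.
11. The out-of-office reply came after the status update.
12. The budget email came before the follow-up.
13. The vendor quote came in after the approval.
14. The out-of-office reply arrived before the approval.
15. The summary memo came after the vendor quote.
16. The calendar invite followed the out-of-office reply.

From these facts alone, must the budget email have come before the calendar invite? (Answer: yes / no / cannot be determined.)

Chain the constraints: the budget email → the follow-up → the status update → the out-of-office reply → the calendar invite. Each link is directly stated, so the budget email comes before the calendar invite.

yes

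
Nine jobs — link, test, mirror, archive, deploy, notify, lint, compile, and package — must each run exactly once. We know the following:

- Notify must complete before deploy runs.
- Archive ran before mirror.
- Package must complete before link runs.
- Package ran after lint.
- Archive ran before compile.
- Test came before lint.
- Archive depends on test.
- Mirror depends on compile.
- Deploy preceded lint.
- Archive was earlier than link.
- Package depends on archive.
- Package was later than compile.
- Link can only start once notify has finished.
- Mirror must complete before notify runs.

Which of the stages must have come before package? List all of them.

Directly stated before package: archive, compile, and lint.
Deploy reaches package via deploy → lint → package.
Mirror reaches package via mirror → notify → deploy → lint → package.
Notify reaches package via notify → deploy → lint → package.
Likewise test reaches package by chaining the stated constraints.
No chain forces link ahead of package.

archive, compile, deploy, lint, mirror, notify, test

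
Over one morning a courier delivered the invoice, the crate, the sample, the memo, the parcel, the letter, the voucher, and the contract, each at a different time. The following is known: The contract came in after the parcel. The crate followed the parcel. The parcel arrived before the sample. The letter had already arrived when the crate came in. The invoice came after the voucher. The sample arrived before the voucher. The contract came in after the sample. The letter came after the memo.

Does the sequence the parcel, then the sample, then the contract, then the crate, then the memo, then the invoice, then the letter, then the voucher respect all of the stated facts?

The constraints require the letter before the crate, but in the proposed sequence the crate appears ahead of the letter. That one violation is enough.

no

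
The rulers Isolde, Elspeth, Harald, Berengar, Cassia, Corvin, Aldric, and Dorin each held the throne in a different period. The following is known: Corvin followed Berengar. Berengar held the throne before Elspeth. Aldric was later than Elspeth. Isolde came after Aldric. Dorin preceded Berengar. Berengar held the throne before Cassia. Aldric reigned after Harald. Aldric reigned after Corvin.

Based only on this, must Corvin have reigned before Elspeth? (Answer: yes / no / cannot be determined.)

cannot be determined

No chain of stated constraints runs from Corvin to Elspeth, and none runs from Elspeth to Corvin either.
So the relative order of Corvin and Elspeth is not fixed by the given facts.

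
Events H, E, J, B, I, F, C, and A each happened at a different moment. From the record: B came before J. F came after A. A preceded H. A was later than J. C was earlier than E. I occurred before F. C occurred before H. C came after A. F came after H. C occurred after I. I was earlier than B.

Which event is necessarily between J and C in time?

A

Tracing the constraints gives J → A → C, so A sits after J and before C.
No other event is forced both after J and before C.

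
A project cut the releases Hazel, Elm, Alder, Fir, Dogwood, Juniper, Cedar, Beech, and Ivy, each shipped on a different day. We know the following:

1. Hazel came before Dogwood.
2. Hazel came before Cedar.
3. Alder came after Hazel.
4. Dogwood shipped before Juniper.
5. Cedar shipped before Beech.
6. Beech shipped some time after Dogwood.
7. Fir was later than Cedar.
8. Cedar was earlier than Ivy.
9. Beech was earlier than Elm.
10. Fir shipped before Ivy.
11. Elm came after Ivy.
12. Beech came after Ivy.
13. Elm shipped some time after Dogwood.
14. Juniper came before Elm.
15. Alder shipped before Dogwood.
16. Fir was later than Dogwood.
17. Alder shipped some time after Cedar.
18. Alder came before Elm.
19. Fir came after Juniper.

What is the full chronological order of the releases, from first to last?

Hazel, Cedar, Alder, Dogwood, Juniper, Fir, Ivy, Beech, Elm

The constraints fix every adjacent pair, so only one ordering works:
Hazel → Cedar → Alder → Dogwood → Juniper → Fir → Ivy → Beech → Elm.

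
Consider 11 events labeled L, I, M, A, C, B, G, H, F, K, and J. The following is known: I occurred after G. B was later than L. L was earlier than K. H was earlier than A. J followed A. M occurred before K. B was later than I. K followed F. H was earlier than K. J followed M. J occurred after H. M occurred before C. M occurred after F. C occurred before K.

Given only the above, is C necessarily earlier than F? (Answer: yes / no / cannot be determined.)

no

Tracing the constraints gives F → M → C, so F must come before C.
That means C cannot be before F.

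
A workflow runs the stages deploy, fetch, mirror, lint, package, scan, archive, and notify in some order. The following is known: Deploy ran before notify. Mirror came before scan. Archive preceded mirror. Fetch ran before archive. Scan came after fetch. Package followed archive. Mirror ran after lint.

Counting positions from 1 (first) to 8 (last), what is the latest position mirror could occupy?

7

Mirror must come before scan — 1 stage forced after it.
Everything else can be placed before mirror in some valid order, so mirror can sit as late as position 8 − 1 = 7.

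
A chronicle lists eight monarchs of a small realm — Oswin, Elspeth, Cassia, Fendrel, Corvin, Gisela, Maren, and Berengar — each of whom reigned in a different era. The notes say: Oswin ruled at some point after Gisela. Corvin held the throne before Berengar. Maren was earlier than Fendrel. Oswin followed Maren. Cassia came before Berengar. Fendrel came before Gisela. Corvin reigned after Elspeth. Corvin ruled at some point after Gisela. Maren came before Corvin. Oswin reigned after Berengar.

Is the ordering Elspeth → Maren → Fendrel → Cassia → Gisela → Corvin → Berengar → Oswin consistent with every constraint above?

yes

Check each stated constraint against the proposed order — e.g. Elspeth is ahead of Corvin; Maren is ahead of Oswin. Every pair is in the required order; nothing is violated.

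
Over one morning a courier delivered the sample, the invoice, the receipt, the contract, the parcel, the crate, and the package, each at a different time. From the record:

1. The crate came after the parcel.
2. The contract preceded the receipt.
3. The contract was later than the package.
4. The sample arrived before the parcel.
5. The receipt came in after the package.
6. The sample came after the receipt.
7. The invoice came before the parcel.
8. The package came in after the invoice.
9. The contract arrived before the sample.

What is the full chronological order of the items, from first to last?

the invoice, the package, the contract, the receipt, the sample, the parcel, the crate

The constraints fix every adjacent pair, so only one ordering works:
the invoice → the package → the contract → the receipt → the sample → the parcel → the crate.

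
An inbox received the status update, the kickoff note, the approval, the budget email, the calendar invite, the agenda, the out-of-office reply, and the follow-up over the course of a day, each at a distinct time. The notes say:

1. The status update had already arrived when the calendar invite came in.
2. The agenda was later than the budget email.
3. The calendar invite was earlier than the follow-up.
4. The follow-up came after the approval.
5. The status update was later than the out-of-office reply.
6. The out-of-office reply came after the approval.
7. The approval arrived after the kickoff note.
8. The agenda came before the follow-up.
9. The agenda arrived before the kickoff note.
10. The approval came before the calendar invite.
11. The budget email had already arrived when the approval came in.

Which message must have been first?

the budget email

The budget email has a chain of constraints placing it before every other message, so the budget email must be first.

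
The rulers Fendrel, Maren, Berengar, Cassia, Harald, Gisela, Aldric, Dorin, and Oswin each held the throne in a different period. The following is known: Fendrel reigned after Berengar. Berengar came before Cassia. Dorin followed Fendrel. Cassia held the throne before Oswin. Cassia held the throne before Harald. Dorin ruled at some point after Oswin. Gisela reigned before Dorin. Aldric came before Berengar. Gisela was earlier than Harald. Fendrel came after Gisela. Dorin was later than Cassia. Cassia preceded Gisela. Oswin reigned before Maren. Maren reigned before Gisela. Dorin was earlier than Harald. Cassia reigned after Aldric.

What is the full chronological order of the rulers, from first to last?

Aldric, Berengar, Cassia, Oswin, Maren, Gisela, Fendrel, Dorin, Harald

The constraints fix every adjacent pair, so only one ordering works:
Aldric → Berengar → Cassia → Oswin → Maren → Gisela → Fendrel → Dorin → Harald.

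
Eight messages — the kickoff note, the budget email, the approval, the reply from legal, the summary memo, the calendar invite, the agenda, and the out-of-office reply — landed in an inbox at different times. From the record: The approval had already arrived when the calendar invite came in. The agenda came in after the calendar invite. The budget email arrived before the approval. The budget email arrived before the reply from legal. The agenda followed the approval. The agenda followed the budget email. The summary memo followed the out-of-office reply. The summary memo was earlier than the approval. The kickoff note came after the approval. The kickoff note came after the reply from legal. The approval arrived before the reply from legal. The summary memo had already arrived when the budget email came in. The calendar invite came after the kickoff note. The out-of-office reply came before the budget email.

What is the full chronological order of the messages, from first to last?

The constraints fix every adjacent pair, so only one ordering works:
the out-of-office reply → the summary memo → the budget email → the approval → the reply from legal → the kickoff note → the calendar invite → the agenda.

the out-of-office reply, the summary memo, the budget email, the approval, the reply from legal, the kickoff note, the calendar invite, the agenda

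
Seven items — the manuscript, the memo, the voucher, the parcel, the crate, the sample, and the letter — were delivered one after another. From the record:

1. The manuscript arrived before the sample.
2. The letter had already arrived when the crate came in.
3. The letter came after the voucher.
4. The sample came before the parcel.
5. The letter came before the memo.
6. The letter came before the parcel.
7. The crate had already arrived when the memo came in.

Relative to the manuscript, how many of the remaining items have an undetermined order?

Forced after the manuscript: the parcel and the sample.
That leaves the crate, the letter, the memo, and the voucher with no forced order relative to the manuscript — 4.

4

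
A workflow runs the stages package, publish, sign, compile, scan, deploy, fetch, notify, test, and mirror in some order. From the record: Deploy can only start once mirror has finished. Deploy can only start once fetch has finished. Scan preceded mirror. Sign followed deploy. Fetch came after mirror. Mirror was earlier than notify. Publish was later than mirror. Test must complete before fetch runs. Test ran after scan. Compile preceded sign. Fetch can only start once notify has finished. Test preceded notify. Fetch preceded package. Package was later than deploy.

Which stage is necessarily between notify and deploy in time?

fetch

Tracing the constraints gives notify → fetch → deploy, so fetch sits after notify and before deploy.
No other stage is forced both after notify and before deploy.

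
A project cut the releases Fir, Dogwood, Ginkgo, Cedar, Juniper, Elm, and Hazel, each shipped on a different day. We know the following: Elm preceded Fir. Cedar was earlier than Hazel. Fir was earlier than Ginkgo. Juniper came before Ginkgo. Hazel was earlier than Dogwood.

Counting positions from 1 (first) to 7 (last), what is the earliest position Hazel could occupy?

2

Cedar must come before Hazel — 1 forced predecessor.
Nothing else is forced ahead of Hazel, so its earliest slot is position 1 + 1 = 2.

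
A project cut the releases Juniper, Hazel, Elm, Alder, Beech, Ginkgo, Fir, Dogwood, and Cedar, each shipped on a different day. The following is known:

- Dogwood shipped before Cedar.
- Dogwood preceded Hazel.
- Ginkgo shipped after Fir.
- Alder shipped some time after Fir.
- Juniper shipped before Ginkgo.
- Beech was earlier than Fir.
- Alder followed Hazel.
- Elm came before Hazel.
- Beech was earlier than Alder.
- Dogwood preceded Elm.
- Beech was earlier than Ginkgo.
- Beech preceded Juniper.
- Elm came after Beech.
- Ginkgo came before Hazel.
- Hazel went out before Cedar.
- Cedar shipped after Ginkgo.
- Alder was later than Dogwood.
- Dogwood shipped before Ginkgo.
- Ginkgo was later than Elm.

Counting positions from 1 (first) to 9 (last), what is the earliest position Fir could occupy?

Beech must come before Fir — 1 forced predecessor.
Nothing else is forced ahead of Fir, so its earliest slot is position 1 + 1 = 2.

2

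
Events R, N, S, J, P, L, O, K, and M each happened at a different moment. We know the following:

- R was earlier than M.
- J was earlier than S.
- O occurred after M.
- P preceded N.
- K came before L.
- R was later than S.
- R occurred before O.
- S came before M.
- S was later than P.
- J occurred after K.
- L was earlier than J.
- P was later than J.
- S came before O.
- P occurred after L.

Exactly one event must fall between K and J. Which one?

L

Tracing the constraints gives K → L → J, so L sits after K and before J.
No other event is forced both after K and before J.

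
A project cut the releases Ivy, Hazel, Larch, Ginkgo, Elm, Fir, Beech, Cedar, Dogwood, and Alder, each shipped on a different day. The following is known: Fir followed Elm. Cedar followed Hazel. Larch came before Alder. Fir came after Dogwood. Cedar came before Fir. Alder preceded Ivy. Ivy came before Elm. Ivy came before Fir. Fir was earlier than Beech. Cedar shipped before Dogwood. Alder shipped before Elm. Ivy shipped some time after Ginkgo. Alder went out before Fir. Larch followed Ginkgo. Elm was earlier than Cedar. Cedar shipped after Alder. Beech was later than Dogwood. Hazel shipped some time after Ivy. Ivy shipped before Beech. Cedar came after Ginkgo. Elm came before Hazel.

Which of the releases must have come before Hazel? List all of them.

Alder, Elm, Ginkgo, Ivy, Larch

Directly stated before Hazel: Elm and Ivy.
Alder reaches Hazel via Alder → Elm → Hazel.
Ginkgo reaches Hazel via Ginkgo → Ivy → Hazel.
Larch reaches Hazel via Larch → Alder → Elm → Hazel.
No chain forces Dogwood (or any of the others) ahead of Hazel.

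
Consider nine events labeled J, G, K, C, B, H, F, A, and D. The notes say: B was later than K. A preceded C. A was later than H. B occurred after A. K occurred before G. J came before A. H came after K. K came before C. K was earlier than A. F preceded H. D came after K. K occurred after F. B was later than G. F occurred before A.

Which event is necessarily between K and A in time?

H

Tracing the constraints gives K → H → A, so H sits after K and before A.
No other event is forced both after K and before A.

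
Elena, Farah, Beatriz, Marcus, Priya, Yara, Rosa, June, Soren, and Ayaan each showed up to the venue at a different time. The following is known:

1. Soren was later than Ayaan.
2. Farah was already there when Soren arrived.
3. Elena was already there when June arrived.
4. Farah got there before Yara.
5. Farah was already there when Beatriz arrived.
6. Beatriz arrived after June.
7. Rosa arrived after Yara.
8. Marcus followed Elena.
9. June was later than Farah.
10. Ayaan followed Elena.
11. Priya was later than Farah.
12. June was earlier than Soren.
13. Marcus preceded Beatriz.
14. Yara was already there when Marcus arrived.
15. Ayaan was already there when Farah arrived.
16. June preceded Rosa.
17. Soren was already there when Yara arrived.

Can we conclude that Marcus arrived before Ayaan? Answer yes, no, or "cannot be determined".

no

Tracing the constraints gives Ayaan → Soren → Yara → Marcus, so Ayaan must come before Marcus.
That means Marcus cannot be before Ayaan.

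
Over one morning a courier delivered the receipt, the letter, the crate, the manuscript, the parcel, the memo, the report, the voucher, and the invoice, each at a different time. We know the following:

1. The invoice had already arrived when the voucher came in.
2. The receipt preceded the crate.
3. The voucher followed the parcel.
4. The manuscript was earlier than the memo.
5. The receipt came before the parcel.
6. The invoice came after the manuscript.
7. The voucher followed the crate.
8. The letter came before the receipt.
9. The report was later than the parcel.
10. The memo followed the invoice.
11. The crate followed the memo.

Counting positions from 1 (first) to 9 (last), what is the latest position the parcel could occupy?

The parcel must come before the report and the voucher — 2 items forced after it.
Everything else can be placed before the parcel in some valid order, so the parcel can sit as late as position 9 − 2 = 7.

7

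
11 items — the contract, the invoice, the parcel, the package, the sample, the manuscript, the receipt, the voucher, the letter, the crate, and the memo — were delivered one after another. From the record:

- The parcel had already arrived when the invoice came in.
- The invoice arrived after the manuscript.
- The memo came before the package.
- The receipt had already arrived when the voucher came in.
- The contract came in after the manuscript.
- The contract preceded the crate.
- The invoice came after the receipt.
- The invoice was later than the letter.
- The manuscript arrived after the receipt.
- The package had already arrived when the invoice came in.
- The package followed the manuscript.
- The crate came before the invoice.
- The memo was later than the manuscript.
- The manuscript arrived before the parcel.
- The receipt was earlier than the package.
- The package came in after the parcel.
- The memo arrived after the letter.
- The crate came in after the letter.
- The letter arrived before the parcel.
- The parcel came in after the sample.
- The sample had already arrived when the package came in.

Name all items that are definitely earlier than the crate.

the contract, the letter, the manuscript, the receipt

Directly stated before the crate: the contract and the letter.
The manuscript reaches the crate via the manuscript → the contract → the crate.
The receipt reaches the crate via the receipt → the manuscript → the contract → the crate.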